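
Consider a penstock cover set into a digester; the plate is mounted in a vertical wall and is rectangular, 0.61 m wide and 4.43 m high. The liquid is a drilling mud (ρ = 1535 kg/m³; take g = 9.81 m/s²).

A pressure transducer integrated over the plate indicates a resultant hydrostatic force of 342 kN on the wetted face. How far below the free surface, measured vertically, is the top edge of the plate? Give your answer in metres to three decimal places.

γ = ρg = 1535 × 9.81 / 1000 = 15.05835 kN/m³.
A = 0.61 × 4.43 = 2.7023 m².
From F = γ·h_c·A, the centroid depth is h_c = 342/(15.05835 × 2.7023) = 8.40456 m.
The centroid lies 4.43/2 = 2.215 m below the top edge, so the top edge sits at h_top = 8.40456 − 2.215 = 6.18956 m below the surface.

d_top ≈ 6.190 m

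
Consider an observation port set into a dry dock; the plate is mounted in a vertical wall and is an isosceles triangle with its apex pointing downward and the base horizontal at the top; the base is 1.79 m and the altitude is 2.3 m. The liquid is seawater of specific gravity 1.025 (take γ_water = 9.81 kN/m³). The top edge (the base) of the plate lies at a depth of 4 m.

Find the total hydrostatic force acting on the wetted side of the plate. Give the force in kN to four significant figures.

γ = 1.025 × 9.81 = 10.05525 kN/m³.
With the apex down, the centroid sits h/3 = 2.3/3 = 0.766667 m below the base (the top edge), so the centroid depth is h_c = 4 + 0.766667 = 4.76667 m.
A = ½ × 1.79 × 2.3 = 2.0585 m².
Resultant F = γ·h_c·A = 10.05525 × 4.76667 × 2.0585 = 98.664 kN.

F ≈ 98.66 kN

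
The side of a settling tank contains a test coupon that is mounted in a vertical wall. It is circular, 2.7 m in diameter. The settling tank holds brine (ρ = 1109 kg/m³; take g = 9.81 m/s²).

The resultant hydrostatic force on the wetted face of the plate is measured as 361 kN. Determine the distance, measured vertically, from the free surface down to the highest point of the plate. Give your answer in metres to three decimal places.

d_top ≈ 4.445 m

γ = ρg = 1109 × 9.81 / 1000 = 10.87929 kN/m³.
A = π(1.35)² = 5.72555 m².
From F = γ·h_c·A, the centroid depth is h_c = 361/(10.87929 × 5.72555) = 5.79548 m.
The centroid is at the centre, 1.35 m below the top of the plate, so the highest point sits at h_top = 5.79548 − 1.35 = 4.44548 m below the surface.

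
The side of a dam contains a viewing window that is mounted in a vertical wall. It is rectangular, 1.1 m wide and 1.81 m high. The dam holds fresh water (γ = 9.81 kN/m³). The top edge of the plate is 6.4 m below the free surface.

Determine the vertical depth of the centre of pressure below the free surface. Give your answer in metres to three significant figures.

h_p = 7.34 m

γ = 9.81 kN/m³.
The centroid lies 1.81/2 = 0.905 m below the top edge, so the centroid depth is h_c = 6.4 + 0.905 = 7.305 m.
A = 1.1 × 1.81 = 1.991 m².
Resultant F = γ·h_c·A = 9.81 × 7.305 × 1.991 = 142.679 kN.
I_c = b·h³/12 = 1.1 × 1.81³/12 = 0.54356 m⁴.
Centre of pressure: y_p = y_c + I_c/(y_c·A) = 7.305 + 0.54356/(7.305 × 1.991) = 7.305 + 0.0373728 = 7.34237 m along the plane.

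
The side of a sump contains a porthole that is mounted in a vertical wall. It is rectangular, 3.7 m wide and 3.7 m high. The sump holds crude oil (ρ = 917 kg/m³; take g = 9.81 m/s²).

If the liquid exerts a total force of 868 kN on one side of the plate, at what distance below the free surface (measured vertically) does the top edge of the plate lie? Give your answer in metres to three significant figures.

d_top ≈ 5.20 m

γ = ρg = 917 × 9.81 / 1000 = 8.99577 kN/m³.
A = 3.7 × 3.7 = 13.69 m².
From F = γ·h_c·A, the centroid depth is h_c = 868/(8.99577 × 13.69) = 7.0482 m.
The centroid lies 3.7/2 = 1.85 m below the top edge, so the top edge sits at h_top = 7.0482 − 1.85 = 5.1982 m below the surface.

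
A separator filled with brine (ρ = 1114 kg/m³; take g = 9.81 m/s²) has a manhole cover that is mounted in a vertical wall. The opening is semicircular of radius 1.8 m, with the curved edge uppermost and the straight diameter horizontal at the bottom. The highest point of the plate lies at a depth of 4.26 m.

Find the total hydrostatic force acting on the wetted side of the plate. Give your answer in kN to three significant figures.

F ≈ 295 kN

γ = ρg = 1114 × 9.81 / 1000 = 10.92834 kN/m³.
The centroid lies 4r/(3π) = 0.763944 m above the diameter, so r − 4r/(3π) = 1.8 − 0.763944 = 1.03606 m below the topmost point, so the centroid depth is h_c = 4.26 + 1.03606 = 5.29606 m.
A = πr²/2 = π × 1.8²/2 = 5.08938 m².
Resultant F = γ·h_c·A = 10.92834 × 5.29606 × 5.08938 = 294.559 kN.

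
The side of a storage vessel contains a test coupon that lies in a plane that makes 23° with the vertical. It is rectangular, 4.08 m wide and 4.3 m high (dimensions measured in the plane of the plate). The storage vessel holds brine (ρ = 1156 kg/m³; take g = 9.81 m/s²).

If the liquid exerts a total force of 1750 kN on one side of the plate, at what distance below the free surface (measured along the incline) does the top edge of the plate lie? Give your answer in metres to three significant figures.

γ = ρg = 1156 × 9.81 / 1000 = 11.34036 kN/m³.
A = 4.08 × 4.3 = 17.544 m².
From F = γ·h_c·A, the centroid depth is h_c = 1750/(11.34036 × 17.544) = 8.79595 m.
The plate makes 23° with the vertical, i.e. θ = 90° − 23° = 67° to the horizontal. Measuring y along the incline from the free-surface line, vertical depth h = y·sinθ with sinθ = 0.920505.
Along the incline, y_c = h_c/sinθ = 8.79595/0.920505 = 9.55557 m.
The centroid lies 4.3/2 = 2.15 m below the top edge, so the top edge sits at y_top = 9.55557 − 2.15 = 7.40557 m along the incline.

y_top ≈ 7.41 m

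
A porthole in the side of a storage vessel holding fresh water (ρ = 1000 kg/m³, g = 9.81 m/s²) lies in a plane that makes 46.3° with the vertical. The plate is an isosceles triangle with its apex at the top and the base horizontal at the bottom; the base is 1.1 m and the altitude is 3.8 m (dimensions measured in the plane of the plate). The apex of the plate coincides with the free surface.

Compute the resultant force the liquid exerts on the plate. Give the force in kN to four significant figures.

F ≈ 35.88 kN

γ = ρg = 1000 × 9.81 = 9810 N/m³ = 9.81 kN/m³.
The plate makes 46.3° with the vertical, i.e. θ = 90° − 46.3° = 43.7° to the horizontal. Measuring y along the incline from the free-surface line, vertical depth h = y·sinθ with sinθ = 0.690882.
With the apex up, the centroid sits 2h/3 = 2 × 3.8/3 = 2.53333 m below the apex, so y_c = 2.53333 m and h_c = 2.53333 × 0.690882 = 1.75023 m.
A = ½ × 1.1 × 3.8 = 2.09 m².
Resultant F = γ·h_c·A = 9.81 × 1.75023 × 2.09 = 35.8848 kN.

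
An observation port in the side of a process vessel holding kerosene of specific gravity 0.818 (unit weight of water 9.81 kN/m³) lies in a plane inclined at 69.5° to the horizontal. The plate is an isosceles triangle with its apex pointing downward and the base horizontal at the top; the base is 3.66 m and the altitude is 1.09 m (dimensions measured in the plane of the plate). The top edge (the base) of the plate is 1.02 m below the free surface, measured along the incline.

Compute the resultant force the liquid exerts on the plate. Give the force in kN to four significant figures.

γ = 0.818 × 9.81 = 8.02458 kN/m³.
Let θ = 69.5° be the plate's angle to the horizontal; measure y along the incline from where the plane meets the free surface. Vertical depth h = y·sinθ with sinθ = 0.936672.
With the apex down, the centroid sits h/3 = 1.09/3 = 0.363333 m below the base (the top edge), so y_c = 1.02 + 0.363333 = 1.38333 m and h_c = 1.38333 × 0.936672 = 1.29573 m.
A = ½ × 3.66 × 1.09 = 1.9947 m².
Resultant F = γ·h_c·A = 8.02458 × 1.29573 × 1.9947 = 20.7403 kN.

F ≈ 20.74 kN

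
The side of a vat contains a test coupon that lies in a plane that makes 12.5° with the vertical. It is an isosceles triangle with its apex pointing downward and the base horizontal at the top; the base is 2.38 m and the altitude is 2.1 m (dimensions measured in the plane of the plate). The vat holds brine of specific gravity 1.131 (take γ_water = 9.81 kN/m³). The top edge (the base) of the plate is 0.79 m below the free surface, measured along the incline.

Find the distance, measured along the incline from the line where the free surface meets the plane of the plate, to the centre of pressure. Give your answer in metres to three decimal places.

γ = 1.131 × 9.81 = 11.09511 kN/m³.
The plate makes 12.5° with the vertical, i.e. θ = 90° − 12.5° = 77.5° to the horizontal. Measuring y along the incline from the free-surface line, vertical depth h = y·sinθ with sinθ = 0.976296.
With the apex down, the centroid sits h/3 = 2.1/3 = 0.7 m below the base (the top edge), so y_c = 0.79 + 0.7 = 1.49 m and h_c = 1.49 × 0.976296 = 1.45468 m.
A = ½ × 2.38 × 2.1 = 2.499 m².
Resultant F = γ·h_c·A = 11.09511 × 1.45468 × 2.499 = 40.3334 kN.
I_c = b·h³/36 = 2.38 × 2.1³/36 = 0.612255 m⁴.
Centre of pressure: y_p = y_c + I_c/(y_c·A) = 1.49 + 0.612255/(1.49 × 2.499) = 1.49 + 0.16443 = 1.65443 m along the plane.

y_p = 1.654 m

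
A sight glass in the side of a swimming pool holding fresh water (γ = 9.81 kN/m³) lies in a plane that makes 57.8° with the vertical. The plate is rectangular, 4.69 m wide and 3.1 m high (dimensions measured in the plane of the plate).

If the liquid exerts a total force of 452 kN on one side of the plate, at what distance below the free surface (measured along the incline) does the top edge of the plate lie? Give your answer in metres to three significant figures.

y_top ≈ 4.40 m

γ = 9.81 kN/m³.
A = 4.69 × 3.1 = 14.539 m².
From F = γ·h_c·A, the centroid depth is h_c = 452/(9.81 × 14.539) = 3.16909 m.
The plate makes 57.8° with the vertical, i.e. θ = 90° − 57.8° = 32.2° to the horizontal. Measuring y along the incline from the free-surface line, vertical depth h = y·sinθ with sinθ = 0.532876.
Along the incline, y_c = h_c/sinθ = 3.16909/0.532876 = 5.94714 m.
The centroid lies 3.1/2 = 1.55 m below the top edge, so the top edge sits at y_top = 5.94714 − 1.55 = 4.39714 m along the incline.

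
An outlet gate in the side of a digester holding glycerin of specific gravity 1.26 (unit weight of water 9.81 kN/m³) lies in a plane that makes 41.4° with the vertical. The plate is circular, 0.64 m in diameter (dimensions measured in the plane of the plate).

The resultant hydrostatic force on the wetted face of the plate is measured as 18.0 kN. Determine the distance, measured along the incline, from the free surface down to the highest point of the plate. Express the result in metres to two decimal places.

y_top ≈ 5.71 m

γ = 1.26 × 9.81 = 12.3606 kN/m³.
A = π(0.32)² = 0.321699 m².
From F = γ·h_c·A, the centroid depth is h_c = 18.0/(12.3606 × 0.321699) = 4.52672 m.
The plate makes 41.4° with the vertical, i.e. θ = 90° − 41.4° = 48.6° to the horizontal. Measuring y along the incline from the free-surface line, vertical depth h = y·sinθ with sinθ = 0.750111.
Along the incline, y_c = h_c/sinθ = 4.52672/0.750111 = 6.03473 m.
The centroid is at the centre, 0.32 m below the top of the plate, so the highest point sits at y_top = 6.03473 − 0.32 = 5.71473 m along the incline.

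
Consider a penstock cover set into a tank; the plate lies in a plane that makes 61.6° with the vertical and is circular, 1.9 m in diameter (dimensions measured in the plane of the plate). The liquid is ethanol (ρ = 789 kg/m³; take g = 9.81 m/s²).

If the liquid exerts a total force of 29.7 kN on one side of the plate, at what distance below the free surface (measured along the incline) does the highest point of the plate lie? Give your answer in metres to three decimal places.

γ = ρg = 789 × 9.81 / 1000 = 7.74009 kN/m³.
A = π(0.95)² = 2.83529 m².
From F = γ·h_c·A, the centroid depth is h_c = 29.7/(7.74009 × 2.83529) = 1.35336 m.
The plate makes 61.6° with the vertical, i.e. θ = 90° − 61.6° = 28.4° to the horizontal. Measuring y along the incline from the free-surface line, vertical depth h = y·sinθ with sinθ = 0.475624.
Along the incline, y_c = h_c/sinθ = 1.35336/0.475624 = 2.84544 m.
The centroid is at the centre, 0.95 m below the top of the plate, so the highest point sits at y_top = 2.84544 − 0.95 = 1.89544 m along the incline.

y_top ≈ 1.895 m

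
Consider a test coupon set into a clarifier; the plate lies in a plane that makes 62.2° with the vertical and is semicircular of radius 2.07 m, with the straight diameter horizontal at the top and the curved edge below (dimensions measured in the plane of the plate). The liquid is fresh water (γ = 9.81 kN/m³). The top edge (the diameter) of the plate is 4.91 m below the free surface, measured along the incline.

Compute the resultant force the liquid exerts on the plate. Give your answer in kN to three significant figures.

γ = 9.81 kN/m³.
The plate makes 62.2° with the vertical, i.e. θ = 90° − 62.2° = 27.8° to the horizontal. Measuring y along the incline from the free-surface line, vertical depth h = y·sinθ with sinθ = 0.466387.
The centroid of a semicircle lies 4r/(3π) = 0.878535 m from the diameter, here below the top edge, so y_c = 4.91 + 0.878535 = 5.78854 m and h_c = 5.78854 × 0.466387 = 2.6997 m.
A = πr²/2 = π × 2.07²/2 = 6.73071 m².
Resultant F = γ·h_c·A = 9.81 × 2.6997 × 6.73071 = 178.257 kN.

F ≈ 178 kN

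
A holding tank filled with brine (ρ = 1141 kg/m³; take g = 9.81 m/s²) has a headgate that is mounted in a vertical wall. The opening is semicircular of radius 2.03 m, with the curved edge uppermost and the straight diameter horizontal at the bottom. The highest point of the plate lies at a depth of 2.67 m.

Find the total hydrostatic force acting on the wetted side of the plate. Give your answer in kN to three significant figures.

F ≈ 278 kN

γ = ρg = 1141 × 9.81 / 1000 = 11.19321 kN/m³.
The centroid lies 4r/(3π) = 0.861559 m above the diameter, so r − 4r/(3π) = 2.03 − 0.861559 = 1.16844 m below the topmost point, so the centroid depth is h_c = 2.67 + 1.16844 = 3.83844 m.
A = πr²/2 = π × 2.03²/2 = 6.47309 m².
Resultant F = γ·h_c·A = 11.19321 × 3.83844 × 6.47309 = 278.113 kN.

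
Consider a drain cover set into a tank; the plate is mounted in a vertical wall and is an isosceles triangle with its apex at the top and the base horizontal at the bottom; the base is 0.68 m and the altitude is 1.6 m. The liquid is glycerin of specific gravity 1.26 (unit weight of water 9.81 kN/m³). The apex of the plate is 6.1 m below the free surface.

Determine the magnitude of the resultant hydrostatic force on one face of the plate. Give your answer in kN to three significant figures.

F ≈ 48.2 kN

γ = 1.26 × 9.81 = 12.3606 kN/m³.
With the apex up, the centroid sits 2h/3 = 2 × 1.6/3 = 1.06667 m below the apex, so the centroid depth is h_c = 6.1 + 1.06667 = 7.16667 m.
A = ½ × 0.68 × 1.6 = 0.544 m².
Resultant F = γ·h_c·A = 12.3606 × 7.16667 × 0.544 = 48.1899 kN.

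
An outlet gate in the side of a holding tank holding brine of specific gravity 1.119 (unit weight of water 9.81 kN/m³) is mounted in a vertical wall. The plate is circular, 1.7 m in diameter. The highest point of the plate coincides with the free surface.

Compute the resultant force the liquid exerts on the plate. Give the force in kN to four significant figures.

F ≈ 21.18 kN

γ = 1.119 × 9.81 = 10.97739 kN/m³.
The centroid is at the centre, 0.85 m below the top of the plate, so the centroid depth is h_c = 0.85 m.
A = π(0.85)² = 2.2698 m².
Resultant F = γ·h_c·A = 10.97739 × 0.85 × 2.2698 = 21.179 kN.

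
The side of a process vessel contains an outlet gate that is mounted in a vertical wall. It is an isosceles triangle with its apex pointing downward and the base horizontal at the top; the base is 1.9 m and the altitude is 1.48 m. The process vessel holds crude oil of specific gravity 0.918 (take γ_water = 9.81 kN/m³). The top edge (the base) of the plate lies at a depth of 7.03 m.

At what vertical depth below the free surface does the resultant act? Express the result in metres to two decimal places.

γ = 0.918 × 9.81 = 9.00558 kN/m³.
With the apex down, the centroid sits h/3 = 1.48/3 = 0.493333 m below the base (the top edge), so the centroid depth is h_c = 7.03 + 0.493333 = 7.52333 m.
A = ½ × 1.9 × 1.48 = 1.406 m².
Resultant F = γ·h_c·A = 9.00558 × 7.52333 × 1.406 = 95.2592 kN.
I_c = b·h³/36 = 1.9 × 1.48³/36 = 0.171095 m⁴.
Centre of pressure: y_p = y_c + I_c/(y_c·A) = 7.52333 + 0.171095/(7.52333 × 1.406) = 7.52333 + 0.0161749 = 7.5395 m along the plane.

h_p = 7.54 m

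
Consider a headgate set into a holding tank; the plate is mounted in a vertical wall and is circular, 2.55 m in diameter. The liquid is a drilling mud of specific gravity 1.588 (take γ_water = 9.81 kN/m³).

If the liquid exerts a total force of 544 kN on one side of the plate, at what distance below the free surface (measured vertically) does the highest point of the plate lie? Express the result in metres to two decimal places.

d_top ≈ 5.56 m

γ = 1.588 × 9.81 = 15.57828 kN/m³.
A = π(1.275)² = 5.10705 m².
From F = γ·h_c·A, the centroid depth is h_c = 544/(15.57828 × 5.10705) = 6.83769 m.
The centroid is at the centre, 1.275 m below the top of the plate, so the highest point sits at h_top = 6.83769 − 1.275 = 5.56269 m below the surface.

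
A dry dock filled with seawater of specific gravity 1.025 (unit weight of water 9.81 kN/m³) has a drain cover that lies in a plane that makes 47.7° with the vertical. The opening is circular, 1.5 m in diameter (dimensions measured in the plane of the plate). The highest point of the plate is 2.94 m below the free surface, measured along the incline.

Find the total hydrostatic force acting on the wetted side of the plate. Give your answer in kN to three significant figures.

F ≈ 44.1 kN

γ = 1.025 × 9.81 = 10.05525 kN/m³.
The plate makes 47.7° with the vertical, i.e. θ = 90° − 47.7° = 42.3° to the horizontal. Measuring y along the incline from the free-surface line, vertical depth h = y·sinθ with sinθ = 0.673013.
The centroid is at the centre, 0.75 m below the top of the plate, so y_c = 2.94 + 0.75 = 3.69 m and h_c = 3.69 × 0.673013 = 2.48342 m.
A = π(0.75)² = 1.76715 m².
Resultant F = γ·h_c·A = 10.05525 × 2.48342 × 1.76715 = 44.1282 kN.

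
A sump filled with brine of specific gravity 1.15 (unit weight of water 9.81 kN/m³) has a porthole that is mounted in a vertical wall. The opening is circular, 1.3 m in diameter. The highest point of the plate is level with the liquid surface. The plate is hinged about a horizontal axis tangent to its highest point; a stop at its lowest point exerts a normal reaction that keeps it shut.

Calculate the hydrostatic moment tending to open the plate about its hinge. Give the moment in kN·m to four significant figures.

γ = 1.15 × 9.81 = 11.2815 kN/m³.
The centroid is at the centre, 0.65 m below the top of the plate, so the centroid depth is h_c = 0.65 m.
A = π(0.65)² = 1.32732 m².
Resultant F = γ·h_c·A = 11.2815 × 0.65 × 1.32732 = 9.7332 kN.
I_c = πr⁴/4 = π × 0.65⁴/4 = 0.140198 m⁴.
Centre of pressure: y_p = y_c + I_c/(y_c·A) = 0.65 + 0.140198/(0.65 × 1.32732) = 0.65 + 0.1625 = 0.8125 m along the plane.
The resultant acts 0.65 + 0.1625 = 0.8125 m (along the plate) below the hinge at the top edge, so the moment about the hinge is M = F × 0.8125 = 9.7332 × 0.8125 = 7.90822 kN·m.

M ≈ 7.908 kN·m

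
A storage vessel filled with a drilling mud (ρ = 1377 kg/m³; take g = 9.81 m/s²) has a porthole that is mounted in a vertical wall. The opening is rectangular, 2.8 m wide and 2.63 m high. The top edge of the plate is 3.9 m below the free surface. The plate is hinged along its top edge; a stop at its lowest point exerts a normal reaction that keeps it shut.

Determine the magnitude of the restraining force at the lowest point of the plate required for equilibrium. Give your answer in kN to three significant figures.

γ = ρg = 1377 × 9.81 / 1000 = 13.50837 kN/m³.
The centroid lies 2.63/2 = 1.315 m below the top edge, so the centroid depth is h_c = 3.9 + 1.315 = 5.215 m.
A = 2.8 × 2.63 = 7.364 m².
Resultant F = γ·h_c·A = 13.50837 × 5.215 × 7.364 = 518.765 kN.
I_c = b·h³/12 = 2.8 × 2.63³/12 = 4.24467 m⁴.
Centre of pressure: y_p = y_c + I_c/(y_c·A) = 5.215 + 4.24467/(5.215 × 7.364) = 5.215 + 0.110529 = 5.32553 m along the plane.
The resultant acts 1.315 + 0.110529 = 1.42553 m (along the plate) below the hinge at the top edge, so the moment about the hinge is M = F × 1.42553 = 518.765 × 1.42553 = 739.515 kN·m.
A normal force at the bottom, 2.63 m from the hinge, must supply this moment: P = 739.515/2.63 = 281.184 kN.

P ≈ 281 kN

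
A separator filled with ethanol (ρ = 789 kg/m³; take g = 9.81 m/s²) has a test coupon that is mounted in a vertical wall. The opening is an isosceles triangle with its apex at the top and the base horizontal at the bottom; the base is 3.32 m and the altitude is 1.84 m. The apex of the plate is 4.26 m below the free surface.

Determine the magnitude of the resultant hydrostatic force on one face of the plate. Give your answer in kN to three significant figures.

F ≈ 130 kN

γ = ρg = 789 × 9.81 / 1000 = 7.74009 kN/m³.
With the apex up, the centroid sits 2h/3 = 2 × 1.84/3 = 1.22667 m below the apex, so the centroid depth is h_c = 4.26 + 1.22667 = 5.48667 m.
A = ½ × 3.32 × 1.84 = 3.0544 m².
Resultant F = γ·h_c·A = 7.74009 × 5.48667 × 3.0544 = 129.712 kN.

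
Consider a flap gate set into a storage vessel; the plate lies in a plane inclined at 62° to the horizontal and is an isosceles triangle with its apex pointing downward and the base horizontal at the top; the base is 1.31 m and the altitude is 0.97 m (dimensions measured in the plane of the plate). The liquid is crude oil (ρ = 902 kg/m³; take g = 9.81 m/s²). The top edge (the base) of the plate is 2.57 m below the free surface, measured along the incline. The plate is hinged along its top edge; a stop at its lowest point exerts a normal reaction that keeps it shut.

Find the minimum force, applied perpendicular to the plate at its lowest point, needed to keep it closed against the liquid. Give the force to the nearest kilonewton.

P ≈ 5 kN

γ = ρg = 902 × 9.81 / 1000 = 8.84862 kN/m³.
Let θ = 62° be the plate's angle to the horizontal; measure y along the incline from where the plane meets the free surface. Vertical depth h = y·sinθ with sinθ = 0.882948.
With the apex down, the centroid sits h/3 = 0.97/3 = 0.323333 m below the base (the top edge), so y_c = 2.57 + 0.323333 = 2.89333 m and h_c = 2.89333 × 0.882948 = 2.55466 m.
A = ½ × 1.31 × 0.97 = 0.63535 m².
Resultant F = γ·h_c·A = 8.84862 × 2.55466 × 0.63535 = 14.3622 kN.
I_c = b·h³/36 = 1.31 × 0.97³/36 = 0.0332112 m⁴.
Centre of pressure: y_p = y_c + I_c/(y_c·A) = 2.89333 + 0.0332112/(2.89333 × 0.63535) = 2.89333 + 0.0180665 = 2.9114 m along the plane.
The resultant acts 0.323333 + 0.0180665 = 0.341399 m (along the plate) below the hinge at the top edge, so the moment about the hinge is M = F × 0.341399 = 14.3622 × 0.341399 = 4.90324 kN·m.
A normal force at the bottom, 0.97 m from the hinge, must supply this moment: P = 4.90324/0.97 = 5.05489 kN.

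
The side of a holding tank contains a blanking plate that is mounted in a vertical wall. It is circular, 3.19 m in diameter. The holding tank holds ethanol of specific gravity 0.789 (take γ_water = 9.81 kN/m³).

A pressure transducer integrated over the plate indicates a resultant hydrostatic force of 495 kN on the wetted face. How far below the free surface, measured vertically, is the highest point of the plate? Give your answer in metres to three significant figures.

d_top ≈ 6.41 m

γ = 0.789 × 9.81 = 7.74009 kN/m³.
A = π(1.595)² = 7.99229 m².
From F = γ·h_c·A, the centroid depth is h_c = 495/(7.74009 × 7.99229) = 8.0018 m.
The centroid is at the centre, 1.595 m below the top of the plate, so the highest point sits at h_top = 8.0018 − 1.595 = 6.4068 m below the surface.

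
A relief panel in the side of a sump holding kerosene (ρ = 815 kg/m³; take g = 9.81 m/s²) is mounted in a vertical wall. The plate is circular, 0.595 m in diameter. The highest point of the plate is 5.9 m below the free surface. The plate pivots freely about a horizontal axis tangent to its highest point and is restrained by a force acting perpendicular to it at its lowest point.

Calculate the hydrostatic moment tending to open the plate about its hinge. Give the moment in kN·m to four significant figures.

M ≈ 4.148 kN·m

γ = ρg = 815 × 9.81 / 1000 = 7.99515 kN/m³.
The centroid is at the centre, 0.2975 m below the top of the plate, so the centroid depth is h_c = 5.9 + 0.2975 = 6.1975 m.
A = π(0.2975)² = 0.278051 m².
Resultant F = γ·h_c·A = 7.99515 × 6.1975 × 0.278051 = 13.7774 kN.
I_c = πr⁴/4 = π × 0.2975⁴/4 = 0.0061523 m⁴.
Centre of pressure: y_p = y_c + I_c/(y_c·A) = 6.1975 + 0.0061523/(6.1975 × 0.278051) = 6.1975 + 0.00357023 = 6.20107 m along the plane.
The resultant acts 0.2975 + 0.00357023 = 0.30107 m (along the plate) below the hinge at the top edge, so the moment about the hinge is M = F × 0.30107 = 13.7774 × 0.30107 = 4.14796 kN·m.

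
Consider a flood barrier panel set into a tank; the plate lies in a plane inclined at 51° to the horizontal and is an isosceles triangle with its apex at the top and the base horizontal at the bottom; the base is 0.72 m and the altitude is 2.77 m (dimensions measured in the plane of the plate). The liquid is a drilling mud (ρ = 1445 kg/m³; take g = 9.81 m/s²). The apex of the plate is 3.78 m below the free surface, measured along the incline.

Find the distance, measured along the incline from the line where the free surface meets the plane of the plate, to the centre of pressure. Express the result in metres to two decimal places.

y_p = 5.70 m

γ = ρg = 1445 × 9.81 / 1000 = 14.17545 kN/m³.
Let θ = 51° be the plate's angle to the horizontal; measure y along the incline from where the plane meets the free surface. Vertical depth h = y·sinθ with sinθ = 0.777146.
With the apex up, the centroid sits 2h/3 = 2 × 2.77/3 = 1.84667 m below the apex, so y_c = 3.78 + 1.84667 = 5.62667 m and h_c = 5.62667 × 0.777146 = 4.37274 m.
A = ½ × 0.72 × 2.77 = 0.9972 m².
Resultant F = γ·h_c·A = 14.17545 × 4.37274 × 0.9972 = 61.812 kN.
I_c = b·h³/36 = 0.72 × 2.77³/36 = 0.425079 m⁴.
Centre of pressure: y_p = y_c + I_c/(y_c·A) = 5.62667 + 0.425079/(5.62667 × 0.9972) = 5.62667 + 0.0757593 = 5.70243 m along the plane.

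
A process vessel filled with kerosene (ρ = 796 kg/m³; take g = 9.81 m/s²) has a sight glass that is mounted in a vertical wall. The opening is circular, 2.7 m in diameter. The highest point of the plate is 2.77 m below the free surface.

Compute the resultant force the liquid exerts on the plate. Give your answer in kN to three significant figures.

F ≈ 184 kN

γ = ρg = 796 × 9.81 / 1000 = 7.80876 kN/m³.
The centroid is at the centre, 1.35 m below the top of the plate, so the centroid depth is h_c = 2.77 + 1.35 = 4.12 m.
A = π(1.35)² = 5.72555 m².
Resultant F = γ·h_c·A = 7.80876 × 4.12 × 5.72555 = 184.203 kN.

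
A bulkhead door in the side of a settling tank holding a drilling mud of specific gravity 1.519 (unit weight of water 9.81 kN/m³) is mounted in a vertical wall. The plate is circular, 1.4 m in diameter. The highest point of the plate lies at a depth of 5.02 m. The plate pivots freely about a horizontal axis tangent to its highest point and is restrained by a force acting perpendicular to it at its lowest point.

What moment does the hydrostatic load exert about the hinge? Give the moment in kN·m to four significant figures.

γ = 1.519 × 9.81 = 14.90139 kN/m³.
The centroid is at the centre, 0.7 m below the top of the plate, so the centroid depth is h_c = 5.02 + 0.7 = 5.72 m.
A = π(0.7)² = 1.53938 m².
Resultant F = γ·h_c·A = 14.90139 × 5.72 × 1.53938 = 131.211 kN.
I_c = πr⁴/4 = π × 0.7⁴/4 = 0.188574 m⁴.
Centre of pressure: y_p = y_c + I_c/(y_c·A) = 5.72 + 0.188574/(5.72 × 1.53938) = 5.72 + 0.0214161 = 5.74142 m along the plane.
The resultant acts 0.7 + 0.0214161 = 0.721416 m (along the plate) below the hinge at the top edge, so the moment about the hinge is M = F × 0.721416 = 131.211 × 0.721416 = 94.6577 kN·m.

M ≈ 94.66 kN·m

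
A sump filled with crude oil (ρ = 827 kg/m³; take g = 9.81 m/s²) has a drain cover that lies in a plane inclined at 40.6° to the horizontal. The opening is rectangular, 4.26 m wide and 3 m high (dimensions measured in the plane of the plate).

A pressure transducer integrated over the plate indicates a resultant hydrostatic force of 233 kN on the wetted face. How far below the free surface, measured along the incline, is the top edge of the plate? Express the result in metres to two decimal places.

γ = ρg = 827 × 9.81 / 1000 = 8.11287 kN/m³.
A = 4.26 × 3 = 12.78 m².
From F = γ·h_c·A, the centroid depth is h_c = 233/(8.11287 × 12.78) = 2.24725 m.
Let θ = 40.6° be the plate's angle to the horizontal; measure y along the incline from where the plane meets the free surface. Vertical depth h = y·sinθ with sinθ = 0.650774.
Along the incline, y_c = h_c/sinθ = 2.24725/0.650774 = 3.4532 m.
The centroid lies 3/2 = 1.5 m below the top edge, so the top edge sits at y_top = 3.4532 − 1.5 = 1.9532 m along the incline.

y_top ≈ 1.95 m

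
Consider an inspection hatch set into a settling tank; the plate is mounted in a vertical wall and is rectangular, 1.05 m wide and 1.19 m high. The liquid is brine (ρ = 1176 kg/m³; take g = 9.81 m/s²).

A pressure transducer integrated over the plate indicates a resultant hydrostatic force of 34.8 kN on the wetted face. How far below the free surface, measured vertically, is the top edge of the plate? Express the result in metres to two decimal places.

γ = ρg = 1176 × 9.81 / 1000 = 11.53656 kN/m³.
A = 1.05 × 1.19 = 1.2495 m².
From F = γ·h_c·A, the centroid depth is h_c = 34.8/(11.53656 × 1.2495) = 2.41416 m.
The centroid lies 1.19/2 = 0.595 m below the top edge, so the top edge sits at h_top = 2.41416 − 0.595 = 1.81916 m below the surface.

d_top ≈ 1.82 m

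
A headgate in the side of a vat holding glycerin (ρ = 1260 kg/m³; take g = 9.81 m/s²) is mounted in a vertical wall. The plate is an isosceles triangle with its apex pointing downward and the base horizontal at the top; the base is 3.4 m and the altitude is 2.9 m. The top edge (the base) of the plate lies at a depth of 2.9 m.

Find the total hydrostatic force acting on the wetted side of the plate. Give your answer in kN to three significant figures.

F ≈ 236 kN

γ = ρg = 1260 × 9.81 / 1000 = 12.3606 kN/m³.
With the apex down, the centroid sits h/3 = 2.9/3 = 0.966667 m below the base (the top edge), so the centroid depth is h_c = 2.9 + 0.966667 = 3.86667 m.
A = ½ × 3.4 × 2.9 = 4.93 m².
Resultant F = γ·h_c·A = 12.3606 × 3.86667 × 4.93 = 235.626 kN.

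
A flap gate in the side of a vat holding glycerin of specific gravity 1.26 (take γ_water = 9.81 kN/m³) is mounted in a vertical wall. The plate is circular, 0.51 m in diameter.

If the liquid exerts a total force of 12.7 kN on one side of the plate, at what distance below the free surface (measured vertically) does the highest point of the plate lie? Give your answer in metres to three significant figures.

d_top ≈ 4.77 m

γ = 1.26 × 9.81 = 12.3606 kN/m³.
A = π(0.255)² = 0.204282 m².
From F = γ·h_c·A, the centroid depth is h_c = 12.7/(12.3606 × 0.204282) = 5.02961 m.
The centroid is at the centre, 0.255 m below the top of the plate, so the highest point sits at h_top = 5.02961 − 0.255 = 4.77461 m below the surface.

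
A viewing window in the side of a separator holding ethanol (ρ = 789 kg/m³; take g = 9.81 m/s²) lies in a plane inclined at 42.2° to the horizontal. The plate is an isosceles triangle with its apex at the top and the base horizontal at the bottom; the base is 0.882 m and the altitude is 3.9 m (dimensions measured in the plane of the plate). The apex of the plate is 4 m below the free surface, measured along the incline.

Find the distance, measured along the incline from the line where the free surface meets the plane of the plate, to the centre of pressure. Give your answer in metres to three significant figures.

y_p = 6.73 m

γ = ρg = 789 × 9.81 / 1000 = 7.74009 kN/m³.
Let θ = 42.2° be the plate's angle to the horizontal; measure y along the incline from where the plane meets the free surface. Vertical depth h = y·sinθ with sinθ = 0.671721.
With the apex up, the centroid sits 2h/3 = 2 × 3.9/3 = 2.6 m below the apex, so y_c = 4 + 2.6 = 6.6 m and h_c = 6.6 × 0.671721 = 4.43336 m.
A = ½ × 0.882 × 3.9 = 1.7199 m².
Resultant F = γ·h_c·A = 7.74009 × 4.43336 × 1.7199 = 59.0177 kN.
I_c = b·h³/36 = 0.882 × 3.9³/36 = 1.45332 m⁴.
Centre of pressure: y_p = y_c + I_c/(y_c·A) = 6.6 + 1.45332/(6.6 × 1.7199) = 6.6 + 0.128031 = 6.72803 m along the plane.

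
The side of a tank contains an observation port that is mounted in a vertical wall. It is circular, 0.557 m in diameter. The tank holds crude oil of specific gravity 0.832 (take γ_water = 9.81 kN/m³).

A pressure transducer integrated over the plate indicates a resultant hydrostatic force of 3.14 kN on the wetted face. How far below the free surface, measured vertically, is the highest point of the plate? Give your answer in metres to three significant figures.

γ = 0.832 × 9.81 = 8.16192 kN/m³.
A = π(0.2785)² = 0.243669 m².
From F = γ·h_c·A, the centroid depth is h_c = 3.14/(8.16192 × 0.243669) = 1.57884 m.
The centroid is at the centre, 0.2785 m below the top of the plate, so the highest point sits at h_top = 1.57884 − 0.2785 = 1.30034 m below the surface.

d_top ≈ 1.30 m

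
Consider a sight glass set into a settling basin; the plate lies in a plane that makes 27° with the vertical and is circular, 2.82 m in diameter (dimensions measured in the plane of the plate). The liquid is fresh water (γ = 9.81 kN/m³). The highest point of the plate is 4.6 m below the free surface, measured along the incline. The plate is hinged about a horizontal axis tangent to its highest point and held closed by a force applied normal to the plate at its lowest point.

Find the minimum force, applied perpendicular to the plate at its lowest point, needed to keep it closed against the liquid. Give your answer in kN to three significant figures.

γ = 9.81 kN/m³.
The plate makes 27° with the vertical, i.e. θ = 90° − 27° = 63° to the horizontal. Measuring y along the incline from the free-surface line, vertical depth h = y·sinθ with sinθ = 0.891007.
The centroid is at the centre, 1.41 m below the top of the plate, so y_c = 4.6 + 1.41 = 6.01 m and h_c = 6.01 × 0.891007 = 5.35495 m.
A = π(1.41)² = 6.2458 m².
Resultant F = γ·h_c·A = 9.81 × 5.35495 × 6.2458 = 328.105 kN.
I_c = πr⁴/4 = π × 1.41⁴/4 = 3.10432 m⁴.
Centre of pressure: y_p = y_c + I_c/(y_c·A) = 6.01 + 3.10432/(6.01 × 6.2458) = 6.01 + 0.0826997 = 6.0927 m along the plane.
The resultant acts 1.41 + 0.0826997 = 1.4927 m (along the plate) below the hinge at the top edge, so the moment about the hinge is M = F × 1.4927 = 328.105 × 1.4927 = 489.762 kN·m.
A normal force at the bottom, 2.82 m from the hinge, must supply this moment: P = 489.762/2.82 = 173.674 kN.

P ≈ 174 kN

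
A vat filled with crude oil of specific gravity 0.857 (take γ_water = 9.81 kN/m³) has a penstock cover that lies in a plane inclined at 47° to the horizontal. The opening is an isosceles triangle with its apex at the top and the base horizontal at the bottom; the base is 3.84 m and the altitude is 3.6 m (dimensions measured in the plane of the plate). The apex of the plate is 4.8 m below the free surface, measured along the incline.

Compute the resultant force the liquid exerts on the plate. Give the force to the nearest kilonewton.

γ = 0.857 × 9.81 = 8.40717 kN/m³.
Let θ = 47° be the plate's angle to the horizontal; measure y along the incline from where the plane meets the free surface. Vertical depth h = y·sinθ with sinθ = 0.731354.
With the apex up, the centroid sits 2h/3 = 2 × 3.6/3 = 2.4 m below the apex, so y_c = 4.8 + 2.4 = 7.2 m and h_c = 7.2 × 0.731354 = 5.26575 m.
A = ½ × 3.84 × 3.6 = 6.912 m².
Resultant F = γ·h_c·A = 8.40717 × 5.26575 × 6.912 = 305.995 kN.

F ≈ 306 kN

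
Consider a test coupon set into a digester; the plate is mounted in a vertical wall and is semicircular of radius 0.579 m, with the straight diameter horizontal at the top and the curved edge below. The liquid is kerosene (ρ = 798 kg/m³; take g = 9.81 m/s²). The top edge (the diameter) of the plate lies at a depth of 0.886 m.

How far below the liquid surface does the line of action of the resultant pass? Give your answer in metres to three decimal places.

γ = ρg = 798 × 9.81 / 1000 = 7.82838 kN/m³.
The centroid of a semicircle lies 4r/(3π) = 0.245735 m from the diameter, here below the top edge, so the centroid depth is h_c = 0.886 + 0.245735 = 1.13173 m.
A = πr²/2 = π × 0.579²/2 = 0.526595 m².
Resultant F = γ·h_c·A = 7.82838 × 1.13173 × 0.526595 = 4.66543 kN.
I_c = (π/8 − 8/(9π))·r⁴ = 0.109757 × 0.579⁴ = 0.0123352 m⁴.
Centre of pressure: y_p = y_c + I_c/(y_c·A) = 1.13173 + 0.0123352/(1.13173 × 0.526595) = 1.13173 + 0.0206979 = 1.15243 m along the plane.

h_p = 1.152 m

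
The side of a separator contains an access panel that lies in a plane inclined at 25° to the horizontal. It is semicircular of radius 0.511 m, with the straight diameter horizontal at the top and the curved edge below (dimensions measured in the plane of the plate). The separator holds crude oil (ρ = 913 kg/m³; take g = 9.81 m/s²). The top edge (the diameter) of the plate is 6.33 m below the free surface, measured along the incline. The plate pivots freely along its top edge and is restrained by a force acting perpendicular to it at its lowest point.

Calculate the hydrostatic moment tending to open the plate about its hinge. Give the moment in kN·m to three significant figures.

γ = ρg = 913 × 9.81 / 1000 = 8.95653 kN/m³.
Let θ = 25° be the plate's angle to the horizontal; measure y along the incline from where the plane meets the free surface. Vertical depth h = y·sinθ with sinθ = 0.422618.
The centroid of a semicircle lies 4r/(3π) = 0.216875 m from the diameter, here below the top edge, so y_c = 6.33 + 0.216875 = 6.54688 m and h_c = 6.54688 × 0.422618 = 2.76683 m.
A = πr²/2 = π × 0.511²/2 = 0.410168 m².
Resultant F = γ·h_c·A = 8.95653 × 2.76683 × 0.410168 = 10.1645 kN.
I_c = (π/8 − 8/(9π))·r⁴ = 0.109757 × 0.511⁴ = 0.00748369 m⁴.
Centre of pressure: y_p = y_c + I_c/(y_c·A) = 6.54688 + 0.00748369/(6.54688 × 0.410168) = 6.54688 + 0.00278689 = 6.54967 m along the plane.
The resultant acts 0.216875 + 0.00278689 = 0.219662 m (along the plate) below the hinge at the top edge, so the moment about the hinge is M = F × 0.219662 = 10.1645 × 0.219662 = 2.23275 kN·m.

M ≈ 2.23 kN·m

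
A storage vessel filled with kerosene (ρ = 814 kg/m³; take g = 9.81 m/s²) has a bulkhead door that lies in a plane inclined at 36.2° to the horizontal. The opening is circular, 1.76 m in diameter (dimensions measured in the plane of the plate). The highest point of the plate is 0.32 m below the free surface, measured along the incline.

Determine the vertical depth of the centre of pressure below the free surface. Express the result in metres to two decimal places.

h_p = 0.80 m

γ = ρg = 814 × 9.81 / 1000 = 7.98534 kN/m³.
Let θ = 36.2° be the plate's angle to the horizontal; measure y along the incline from where the plane meets the free surface. Vertical depth h = y·sinθ with sinθ = 0.590606.
The centroid is at the centre, 0.88 m below the top of the plate, so y_c = 0.32 + 0.88 = 1.2 m and h_c = 1.2 × 0.590606 = 0.708727 m.
A = π(0.88)² = 2.43285 m².
Resultant F = γ·h_c·A = 7.98534 × 0.708727 × 2.43285 = 13.7685 kN.
I_c = πr⁴/4 = π × 0.88⁴/4 = 0.471 m⁴.
Centre of pressure: y_p = y_c + I_c/(y_c·A) = 1.2 + 0.471/(1.2 × 2.43285) = 1.2 + 0.161333 = 1.36133 m along the plane.
Vertically, h_p = y_p·sinθ = 1.36133 × 0.590606 = 0.80401 m.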